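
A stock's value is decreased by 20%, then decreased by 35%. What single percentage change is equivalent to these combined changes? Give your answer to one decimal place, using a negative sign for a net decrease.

The combined multiplier is 0.8 × 0.65 = 0.52.
That corresponds to a decrease of 48.0%.

-48.0%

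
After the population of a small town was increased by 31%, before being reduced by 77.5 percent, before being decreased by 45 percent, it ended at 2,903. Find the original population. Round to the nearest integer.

Undoing the 45% decrease: 2,903 ÷ 0.55 ≈ 5278.181818.
Undoing the 77.5% decrease: 5278.181818 ÷ 0.225 ≈ 23458.585858.
Undoing the 31% increase: 23458.585858 ÷ 1.31 ≈ 17,907.

17,907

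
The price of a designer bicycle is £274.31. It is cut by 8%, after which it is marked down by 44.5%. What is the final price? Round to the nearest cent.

£140.06

Apply the 8% decrease: £274.31 × 0.92 = £252.3652.
After the 44.5% decrease: £252.3652 × 0.555 = £140.062686 ≈ £140.06.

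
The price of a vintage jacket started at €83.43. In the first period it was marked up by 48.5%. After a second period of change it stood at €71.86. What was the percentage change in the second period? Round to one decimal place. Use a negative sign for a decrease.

-42.0%

After the first period: €83.43 × 1.485 = €123.89355.
Second-period multiplier: €71.86 ÷ €123.89355 ≈ 0.58001.
That is a change of -42.0%.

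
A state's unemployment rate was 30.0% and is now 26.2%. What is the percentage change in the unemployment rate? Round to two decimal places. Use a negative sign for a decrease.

-12.67%

The change is 26.2 − 30.0 = -3.8 percentage points.
Relative to the original 30.0%, that is -3.8 ÷ 30.0 ≈ -12.67%.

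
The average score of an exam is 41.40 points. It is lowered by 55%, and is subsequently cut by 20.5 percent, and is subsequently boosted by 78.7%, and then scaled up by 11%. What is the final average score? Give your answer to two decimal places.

29.38 points

Apply the 55% decrease: 41.40 × 0.45 = 18.63.
After the 20.5% decrease: 18.63 × 0.795 = 14.81085.
78.7% increase: 14.81085 × 1.787 = 26.46698895.
After the 11% increase: 26.46698895 × 1.11 = 29.3783577345 ≈ 29.38.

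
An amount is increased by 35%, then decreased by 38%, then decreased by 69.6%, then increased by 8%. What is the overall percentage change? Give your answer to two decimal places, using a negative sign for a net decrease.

-72.52%

The combined multiplier is 1.35 × 0.62 × 0.304 × 1.08 = 0.27480384.
That corresponds to a decrease of 72.52%.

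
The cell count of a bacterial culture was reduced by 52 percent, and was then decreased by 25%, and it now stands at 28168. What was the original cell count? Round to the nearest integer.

78244

The overall multiplier applied was 0.48 × 0.75 = 0.36.
So the original cell count was 28168 ÷ 0.36 ≈ 78244.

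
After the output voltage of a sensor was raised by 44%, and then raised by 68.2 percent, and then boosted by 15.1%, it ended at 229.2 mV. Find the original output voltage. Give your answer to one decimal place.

82.2 mV

Undoing the 15.1% increase: 229.2 ÷ 1.151 ≈ 199.13119.
Undoing the 68.2% increase: 199.13119 ÷ 1.682 ≈ 118.38953.
Undoing the 44% increase: 118.38953 ÷ 1.44 ≈ 82.2 mV.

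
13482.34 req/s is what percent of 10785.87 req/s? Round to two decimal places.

13482.34 req/s ÷ 10785.87 req/s ≈ 125.00%.

125.00%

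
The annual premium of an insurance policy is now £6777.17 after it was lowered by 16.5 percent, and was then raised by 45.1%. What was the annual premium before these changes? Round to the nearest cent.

Undoing the 45.1% increase: £6777.17 ÷ 1.451 ≈ £4670.68918.
Undoing the 16.5% decrease: £4670.68918 ÷ 0.835 ≈ £5593.64.

£5593.64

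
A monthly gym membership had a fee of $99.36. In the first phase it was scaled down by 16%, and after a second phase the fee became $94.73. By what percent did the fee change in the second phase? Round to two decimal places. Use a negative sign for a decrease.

After the first phase: $99.36 × 0.84 = $83.4624.
Second-phase multiplier: $94.73 ÷ $83.4624 ≈ 1.135002.
That is a change of 13.50%.

13.50%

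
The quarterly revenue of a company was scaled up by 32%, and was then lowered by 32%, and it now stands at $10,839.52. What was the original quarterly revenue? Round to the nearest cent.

Undoing the 32% decrease: $10,839.52 ÷ 0.68 ≈ $15940.470588.
Undoing the 32% increase: $15940.470588 ÷ 1.32 ≈ $12,076.11.

$12,076.11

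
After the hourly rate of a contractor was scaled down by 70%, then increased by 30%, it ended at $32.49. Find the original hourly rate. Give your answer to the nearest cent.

$83.31

The overall multiplier applied was 0.3 × 1.3 = 0.39.
So the original hourly rate was $32.49 ÷ 0.39 ≈ $83.31.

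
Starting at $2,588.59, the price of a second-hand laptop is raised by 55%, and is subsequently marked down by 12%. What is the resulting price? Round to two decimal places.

Apply the 55% increase: $2,588.59 × 1.55 = $4012.3145.
After the 12% decrease: $4012.3145 × 0.88 = $3530.83676 ≈ $3,530.84.

$3,530.84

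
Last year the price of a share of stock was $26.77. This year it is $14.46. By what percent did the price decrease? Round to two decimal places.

Change: $14.46 − $26.77 = -$12.31.
Relative to the original: -$12.31 ÷ $26.77 ≈ -45.98%.
So the price decreased by 45.98%.

45.98%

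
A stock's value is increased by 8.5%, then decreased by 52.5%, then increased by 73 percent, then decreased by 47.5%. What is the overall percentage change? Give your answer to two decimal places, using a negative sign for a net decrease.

-53.19%

An 8.5% increase multiplies by 1.085.
Then a 52.5% decrease: 1.085 × 0.475 = 0.515375.
Then a 73% increase: 0.515375 × 1.73 = 0.89159875.
Then a 47.5% decrease: 0.89159875 × 0.525 = 0.46808934375.
Overall factor 0.46808934375, i.e. -53.19%.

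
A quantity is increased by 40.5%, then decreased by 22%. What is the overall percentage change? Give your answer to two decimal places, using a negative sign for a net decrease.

A 40.5% increase multiplies by 1.405.
Then a 22% decrease: 1.405 × 0.78 = 1.0959.
Overall factor 1.0959, i.e. 9.59%.

9.59%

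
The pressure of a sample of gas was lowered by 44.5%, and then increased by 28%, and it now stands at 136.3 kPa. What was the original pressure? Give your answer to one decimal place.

191.9 kPa

Undoing the 28% increase: 136.3 ÷ 1.28 = 106.484375.
Undoing the 44.5% decrease: 106.484375 ÷ 0.555 ≈ 191.9 kPa.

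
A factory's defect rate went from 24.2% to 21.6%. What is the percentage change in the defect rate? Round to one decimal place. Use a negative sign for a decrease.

The change is 21.6 − 24.2 = -2.6 percentage points.
Relative to the original 24.2%, that is -2.6 ÷ 24.2 ≈ -10.7%.

-10.7%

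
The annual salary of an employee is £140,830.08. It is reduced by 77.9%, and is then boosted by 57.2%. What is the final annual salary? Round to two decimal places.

77.9% decrease: £140,830.08 × 0.221 = £31123.44768.
57.2% increase: £31123.44768 × 1.572 = £48926.05975296 ≈ £48,926.06.

£48,926.06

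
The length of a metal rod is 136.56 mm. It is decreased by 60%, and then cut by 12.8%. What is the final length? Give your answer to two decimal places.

Apply the 60% decrease: 136.56 × 0.4 = 54.624.
Apply the 12.8% decrease: 54.624 × 0.872 = 47.632128 ≈ 47.63.

47.63 mm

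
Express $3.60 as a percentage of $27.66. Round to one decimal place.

13.0%

$3.60 ÷ $27.66 ≈ 13.0%.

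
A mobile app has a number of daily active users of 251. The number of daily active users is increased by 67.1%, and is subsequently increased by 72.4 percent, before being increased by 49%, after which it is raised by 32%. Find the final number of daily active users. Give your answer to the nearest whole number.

After the 67.1% increase: 251 × 1.671 = 419.421.
After the 72.4% increase: 419.421 × 1.724 = 723.081804.
49% increase: 723.081804 × 1.49 = 1077.39188796.
32% increase: 1077.39188796 × 1.32 = 1422.1572921072 ≈ 1422.

1422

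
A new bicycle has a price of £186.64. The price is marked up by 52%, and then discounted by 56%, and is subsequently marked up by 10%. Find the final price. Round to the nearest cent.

£137.31

52% increase: £186.64 × 1.52 = £283.6928.
56% decrease: £283.6928 × 0.44 = £124.824832.
10% increase: £124.824832 × 1.1 = £137.3073152 ≈ £137.31.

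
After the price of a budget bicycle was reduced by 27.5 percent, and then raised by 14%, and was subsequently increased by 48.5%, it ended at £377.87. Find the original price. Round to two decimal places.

Undoing the 48.5% increase: £377.87 ÷ 1.485 ≈ £254.457912.
Undoing the 14% increase: £254.457912 ÷ 1.14 ≈ £223.208695.
Undoing the 27.5% decrease: £223.208695 ÷ 0.725 ≈ £307.87.

£307.87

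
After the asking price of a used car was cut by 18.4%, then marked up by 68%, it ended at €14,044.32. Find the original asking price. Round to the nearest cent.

Undoing the 68% increase: €14,044.32 ÷ 1.68 ≈ €8359.714286.
Undoing the 18.4% decrease: €8359.714286 ÷ 0.816 ≈ €10,244.75.

€10,244.75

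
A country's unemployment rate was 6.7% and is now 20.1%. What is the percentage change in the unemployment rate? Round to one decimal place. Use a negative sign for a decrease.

200.0%

The change is 20.1 − 6.7 = 13.4 percentage points.
Relative to the original 6.7%, that is 13.4 ÷ 6.7 = 200.0%.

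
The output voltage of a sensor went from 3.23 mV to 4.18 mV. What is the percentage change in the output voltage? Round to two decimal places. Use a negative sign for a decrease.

Change: 4.18 − 3.23 = 0.95.
Relative to the original: 0.95 ÷ 3.23 ≈ 29.41%.

29.41%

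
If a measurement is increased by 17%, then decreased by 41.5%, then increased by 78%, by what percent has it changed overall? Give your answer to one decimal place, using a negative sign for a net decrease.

21.8%

A 17% increase multiplies by 1.17.
Then a 41.5% decrease: 1.17 × 0.585 = 0.68445.
Then a 78% increase: 0.68445 × 1.78 = 1.218321.
Overall factor 1.218321, i.e. 21.8%.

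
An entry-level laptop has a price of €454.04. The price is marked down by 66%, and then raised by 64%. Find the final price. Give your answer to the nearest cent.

After the 66% decrease: €454.04 × 0.34 = €154.3736.
Apply the 64% increase: €154.3736 × 1.64 = €253.172704 ≈ €253.17.

€253.17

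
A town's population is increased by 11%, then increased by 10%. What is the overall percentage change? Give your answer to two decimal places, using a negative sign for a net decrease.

22.10%

The combined multiplier is 1.11 × 1.1 = 1.221.
That corresponds to an increase of 22.10%.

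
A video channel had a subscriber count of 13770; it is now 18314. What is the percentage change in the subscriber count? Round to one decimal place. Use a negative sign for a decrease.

33.0%

Change: 18314 − 13770 = 4544.
Relative to the original: 4544 ÷ 13770 ≈ 33.0%.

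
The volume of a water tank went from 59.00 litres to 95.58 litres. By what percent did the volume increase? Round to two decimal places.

Change: 95.58 − 59.00 = 36.58.
Relative to the original: 36.58 ÷ 59.00 = 62.00%.
So the volume increased by 62.00%.

62.00%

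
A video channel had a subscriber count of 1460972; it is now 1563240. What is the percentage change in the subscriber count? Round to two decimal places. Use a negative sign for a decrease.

Change: 1563240 − 1460972 = 102268.
Relative to the original: 102268 ÷ 1460972 ≈ 7.00%.

7.00%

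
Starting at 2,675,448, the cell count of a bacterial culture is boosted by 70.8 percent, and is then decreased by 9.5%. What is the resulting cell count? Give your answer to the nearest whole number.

4,135,547

Each change multiplies by a factor: 1.708 × 0.905 = 1.54574.
2,675,448 × 1.54574 = 4135546.99152 ≈ 4,135,547.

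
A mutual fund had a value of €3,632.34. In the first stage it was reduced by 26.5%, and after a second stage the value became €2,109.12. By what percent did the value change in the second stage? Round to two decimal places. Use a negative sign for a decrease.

After the first stage: €3,632.34 × 0.735 = €2669.7699.
Second-stage multiplier: €2,109.12 ÷ €2669.7699 ≈ 0.790001.
That is a change of -21.00%.

-21.00%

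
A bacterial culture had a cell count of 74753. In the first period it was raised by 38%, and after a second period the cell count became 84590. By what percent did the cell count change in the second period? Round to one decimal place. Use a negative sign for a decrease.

-18.0%

After the first period: 74753 × 1.38 = 103159.14.
Second-period multiplier: 84590 ÷ 103159.14 ≈ 0.82.
That is a change of -18.0%.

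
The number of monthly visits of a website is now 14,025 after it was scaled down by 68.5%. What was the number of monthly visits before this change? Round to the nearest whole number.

44,524

The overall multiplier applied was 0.315.
So the original number of monthly visits was 14,025 ÷ 0.315 ≈ 44,524.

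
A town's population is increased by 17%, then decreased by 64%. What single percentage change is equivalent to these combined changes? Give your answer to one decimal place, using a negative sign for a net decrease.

-57.9%

A 17% increase multiplies by 1.17.
Then a 64% decrease: 1.17 × 0.36 = 0.4212.
Overall factor 0.4212, i.e. -57.9%.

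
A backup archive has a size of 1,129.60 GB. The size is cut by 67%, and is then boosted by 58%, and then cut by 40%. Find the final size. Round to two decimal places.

353.38 GB

Each change multiplies by a factor: 0.33 × 1.58 × 0.6 = 0.31284.
1,129.60 × 0.31284 = 353.384064 ≈ 353.38.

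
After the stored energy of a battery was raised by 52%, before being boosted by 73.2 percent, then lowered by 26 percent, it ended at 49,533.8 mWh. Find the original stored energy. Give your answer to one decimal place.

25,426.0 mWh

Undoing the 26% decrease: 49,533.8 ÷ 0.74 ≈ 66937.567568.
Undoing the 73.2% increase: 66937.567568 ÷ 1.732 ≈ 38647.556333.
Undoing the 52% increase: 38647.556333 ÷ 1.52 ≈ 25,426.0 mWh.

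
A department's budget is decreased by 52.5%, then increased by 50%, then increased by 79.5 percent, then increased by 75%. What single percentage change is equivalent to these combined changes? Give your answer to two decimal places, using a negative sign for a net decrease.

123.81%

A 52.5% decrease multiplies by 0.475.
Then a 50% increase: 0.475 × 1.5 = 0.7125.
Then a 79.5% increase: 0.7125 × 1.795 = 1.2789375.
Then a 75% increase: 1.2789375 × 1.75 = 2.238140625.
Overall factor 2.238140625, i.e. 123.81%.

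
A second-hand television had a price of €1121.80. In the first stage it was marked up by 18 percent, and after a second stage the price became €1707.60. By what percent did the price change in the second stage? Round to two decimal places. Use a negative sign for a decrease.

After the first stage: €1121.80 × 1.18 = €1323.724.
Second-stage multiplier: €1707.60 ÷ €1323.724 ≈ 1.289997.
That is a change of 29.00%.

29.00%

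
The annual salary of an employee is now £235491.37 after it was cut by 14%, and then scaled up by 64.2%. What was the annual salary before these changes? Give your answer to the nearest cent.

£166764.42

The overall multiplier applied was 0.86 × 1.642 = 1.41212.
So the original annual salary was £235491.37 ÷ 1.41212 ≈ £166764.42.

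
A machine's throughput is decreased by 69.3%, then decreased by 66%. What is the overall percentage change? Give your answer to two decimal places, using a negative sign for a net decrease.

A 69.3% decrease multiplies by 0.307.
Then a 66% decrease: 0.307 × 0.34 = 0.10438.
Overall factor 0.10438, i.e. -89.56%.

-89.56%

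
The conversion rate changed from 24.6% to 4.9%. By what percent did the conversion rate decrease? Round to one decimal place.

80.1%

The change is 4.9 − 24.6 = -19.7 percentage points.
Relative to the original 24.6%, that is -19.7 ÷ 24.6 ≈ -80.1%.
So the conversion rate fell by 80.1%.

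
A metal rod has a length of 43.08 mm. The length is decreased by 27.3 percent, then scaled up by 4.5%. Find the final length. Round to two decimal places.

Apply the 27.3% decrease: 43.08 × 0.727 = 31.31916.
Apply the 4.5% increase: 31.31916 × 1.045 = 32.7285222 ≈ 32.73.

32.73 mm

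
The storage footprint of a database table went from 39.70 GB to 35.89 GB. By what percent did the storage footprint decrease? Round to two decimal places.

9.60%

Change: 35.89 − 39.70 = -3.81.
Relative to the original: -3.81 ÷ 39.70 ≈ -9.60%.
So the storage footprint decreased by 9.60%.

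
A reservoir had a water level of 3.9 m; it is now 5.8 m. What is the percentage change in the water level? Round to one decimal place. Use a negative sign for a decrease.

48.7%

Change: 5.8 − 3.9 = 1.9.
Relative to the original: 1.9 ÷ 3.9 ≈ 48.7%.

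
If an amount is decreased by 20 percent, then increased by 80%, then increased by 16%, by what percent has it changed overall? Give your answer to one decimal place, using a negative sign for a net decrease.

A 20% decrease multiplies by 0.8.
Then an 80% increase: 0.8 × 1.8 = 1.44.
Then a 16% increase: 1.44 × 1.16 = 1.6704.
Overall factor 1.6704, i.e. 67.0%.

67.0%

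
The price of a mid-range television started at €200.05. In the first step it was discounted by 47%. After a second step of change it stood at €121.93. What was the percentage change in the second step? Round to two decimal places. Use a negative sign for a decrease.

15.00%

After the first step: €200.05 × 0.53 = €106.0265.
Second-step multiplier: €121.93 ÷ €106.0265 ≈ 1.149996.
That is a change of 15.00%.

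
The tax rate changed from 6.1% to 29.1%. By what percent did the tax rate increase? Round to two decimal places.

377.05%

The change is 29.1 − 6.1 = 23.0 percentage points.
Relative to the original 6.1%, that is 23.0 ÷ 6.1 ≈ 377.05%.
So the tax rate rose by 377.05%.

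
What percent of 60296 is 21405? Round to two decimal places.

21405 ÷ 60296 ≈ 35.50%.

35.50%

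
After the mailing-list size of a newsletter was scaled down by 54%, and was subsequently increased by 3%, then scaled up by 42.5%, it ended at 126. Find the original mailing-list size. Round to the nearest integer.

The overall multiplier applied was 0.46 × 1.03 × 1.425 = 0.675165.
So the original mailing-list size was 126 ÷ 0.675165 ≈ 187.

187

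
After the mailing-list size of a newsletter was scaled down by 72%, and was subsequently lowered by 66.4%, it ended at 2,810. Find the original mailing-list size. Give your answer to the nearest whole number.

The overall multiplier applied was 0.28 × 0.336 = 0.09408.
So the original mailing-list size was 2,810 ÷ 0.09408 ≈ 29,868.

29,868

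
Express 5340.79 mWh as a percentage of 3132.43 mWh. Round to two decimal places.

170.50%

5340.79 mWh ÷ 3132.43 mWh ≈ 170.50%.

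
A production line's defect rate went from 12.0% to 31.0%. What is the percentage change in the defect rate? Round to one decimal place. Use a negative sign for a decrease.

158.3%

The change is 31.0 − 12.0 = 19.0 percentage points.
Relative to the original 12.0%, that is 19.0 ÷ 12.0 ≈ 158.3%.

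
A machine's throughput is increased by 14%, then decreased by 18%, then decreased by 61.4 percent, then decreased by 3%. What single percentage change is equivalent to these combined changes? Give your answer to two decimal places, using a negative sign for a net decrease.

-65.00%

A 14% increase multiplies by 1.14.
Then an 18% decrease: 1.14 × 0.82 = 0.9348.
Then a 61.4% decrease: 0.9348 × 0.386 = 0.3608328.
Then a 3% decrease: 0.3608328 × 0.97 = 0.350007816.
Overall factor 0.350007816, i.e. -65.00%.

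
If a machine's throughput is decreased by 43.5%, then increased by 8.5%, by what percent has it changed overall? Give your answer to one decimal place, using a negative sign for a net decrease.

-38.7%

The combined multiplier is 0.565 × 1.085 = 0.613025.
That corresponds to a decrease of 38.7%.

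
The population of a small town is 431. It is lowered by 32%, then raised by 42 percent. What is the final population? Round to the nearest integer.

416

Apply the 32% decrease: 431 × 0.68 = 293.08.
After the 42% increase: 293.08 × 1.42 = 416.1736 ≈ 416.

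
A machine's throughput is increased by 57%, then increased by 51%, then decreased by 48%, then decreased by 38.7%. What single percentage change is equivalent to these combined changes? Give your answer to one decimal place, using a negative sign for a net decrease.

The combined multiplier is 1.57 × 1.51 × 0.52 × 0.613 = 0.755684332.
That corresponds to a decrease of 24.4%.

-24.4%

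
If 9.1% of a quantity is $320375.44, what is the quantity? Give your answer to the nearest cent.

$320375.44 ÷ 0.091 ≈ $3520609.23.

$3520609.23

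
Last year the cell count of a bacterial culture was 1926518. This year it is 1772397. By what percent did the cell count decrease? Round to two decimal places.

Change: 1772397 − 1926518 = -154121.
Relative to the original: -154121 ÷ 1926518 ≈ -8.00%.
So the cell count decreased by 8.00%.

8.00%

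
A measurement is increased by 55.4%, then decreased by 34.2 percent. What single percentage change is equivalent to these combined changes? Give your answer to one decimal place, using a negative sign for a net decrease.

2.3%

A 55.4% increase multiplies by 1.554.
Then a 34.2% decrease: 1.554 × 0.658 = 1.022532.
Overall factor 1.022532, i.e. 2.3%.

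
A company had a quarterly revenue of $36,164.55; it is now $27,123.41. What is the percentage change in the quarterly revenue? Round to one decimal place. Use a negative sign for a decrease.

-25.0%

Change: $27,123.41 − $36,164.55 = -$9,041.14.
Relative to the original: -$9,041.14 ÷ $36,164.55 ≈ -25.0%.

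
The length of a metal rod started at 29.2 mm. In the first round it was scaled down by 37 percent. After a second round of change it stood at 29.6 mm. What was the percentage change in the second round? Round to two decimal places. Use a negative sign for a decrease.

60.90%

After the first round: 29.2 × 0.63 = 18.396.
Second-round multiplier: 29.6 ÷ 18.396 ≈ 1.609045.
That is a change of 60.90%.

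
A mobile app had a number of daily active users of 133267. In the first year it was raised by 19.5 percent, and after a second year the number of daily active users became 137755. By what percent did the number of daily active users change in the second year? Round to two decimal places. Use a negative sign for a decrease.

-13.50%

After the first year: 133267 × 1.195 = 159254.065.
Second-year multiplier: 137755 ÷ 159254.065 ≈ 0.865001.
That is a change of -13.50%.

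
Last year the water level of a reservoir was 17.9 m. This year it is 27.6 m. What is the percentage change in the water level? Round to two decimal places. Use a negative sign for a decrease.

54.19%

Change: 27.6 − 17.9 = 9.7.
Relative to the original: 9.7 ÷ 17.9 ≈ 54.19%.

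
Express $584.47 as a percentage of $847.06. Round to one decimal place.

69.0%

$584.47 ÷ $847.06 ≈ 69.0%.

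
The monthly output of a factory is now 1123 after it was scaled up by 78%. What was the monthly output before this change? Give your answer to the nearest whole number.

631

The overall multiplier applied was 1.78.
So the original monthly output was 1123 ÷ 1.78 ≈ 631.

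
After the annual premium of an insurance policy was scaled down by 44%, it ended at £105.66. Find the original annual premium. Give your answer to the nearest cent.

£188.68

The overall multiplier applied was 0.56.
So the original annual premium was £105.66 ÷ 0.56 ≈ £188.68.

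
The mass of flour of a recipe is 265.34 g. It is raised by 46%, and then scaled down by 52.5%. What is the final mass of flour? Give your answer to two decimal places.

184.01 g

Each change multiplies by a factor: 1.46 × 0.475 = 0.6935.
265.34 × 0.6935 = 184.01329 ≈ 184.01.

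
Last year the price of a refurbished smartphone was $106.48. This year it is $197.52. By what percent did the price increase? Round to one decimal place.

Change: $197.52 − $106.48 = $91.04.
Relative to the original: $91.04 ÷ $106.48 ≈ 85.5%.
So the price increased by 85.5%.

85.5%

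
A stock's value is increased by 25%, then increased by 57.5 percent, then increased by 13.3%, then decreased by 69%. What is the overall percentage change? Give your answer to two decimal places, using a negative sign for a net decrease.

-30.85%

The combined multiplier is 1.25 × 1.575 × 1.133 × 0.31 = 0.6914840625.
That corresponds to a decrease of 30.85%.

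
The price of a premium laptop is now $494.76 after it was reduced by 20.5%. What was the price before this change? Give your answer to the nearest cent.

$622.34

The overall multiplier applied was 0.795.
So the original price was $494.76 ÷ 0.795 ≈ $622.34.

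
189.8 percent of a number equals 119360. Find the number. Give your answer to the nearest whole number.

62887

119360 ÷ 1.898 ≈ 62887.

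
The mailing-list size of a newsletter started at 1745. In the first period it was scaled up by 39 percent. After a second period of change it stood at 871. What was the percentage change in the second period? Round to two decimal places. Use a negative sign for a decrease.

-64.09%

After the first period: 1745 × 1.39 = 2425.55.
Second-period multiplier: 871 ÷ 2425.55 ≈ 0.359094.
That is a change of -64.09%.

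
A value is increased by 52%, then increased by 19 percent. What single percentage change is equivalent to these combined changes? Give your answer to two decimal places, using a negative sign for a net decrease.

80.88%

A 52% increase multiplies by 1.52.
Then a 19% increase: 1.52 × 1.19 = 1.8088.
Overall factor 1.8088, i.e. 80.88%.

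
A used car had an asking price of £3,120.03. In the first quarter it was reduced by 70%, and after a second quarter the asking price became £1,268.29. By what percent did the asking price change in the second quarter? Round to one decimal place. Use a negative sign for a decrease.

After the first quarter: £3,120.03 × 0.3 = £936.009.
Second-quarter multiplier: £1,268.29 ÷ £936.009 ≈ 1.355.
That is a change of 35.5%.

35.5%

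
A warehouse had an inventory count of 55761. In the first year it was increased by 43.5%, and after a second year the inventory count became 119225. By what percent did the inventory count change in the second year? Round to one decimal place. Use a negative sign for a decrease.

49.0%

After the first year: 55761 × 1.435 = 80017.035.
Second-year multiplier: 119225 ÷ 80017.035 ≈ 1.49.
That is a change of 49.0%.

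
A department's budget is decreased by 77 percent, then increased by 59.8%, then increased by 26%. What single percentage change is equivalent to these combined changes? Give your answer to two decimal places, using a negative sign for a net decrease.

-53.69%

A 77% decrease multiplies by 0.23.
Then a 59.8% increase: 0.23 × 1.598 = 0.36754.
Then a 26% increase: 0.36754 × 1.26 = 0.4631004.
Overall factor 0.4631004, i.e. -53.69%.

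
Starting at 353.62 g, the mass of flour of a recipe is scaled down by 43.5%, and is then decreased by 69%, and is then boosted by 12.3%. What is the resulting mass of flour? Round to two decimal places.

69.55 g

Apply the 43.5% decrease: 353.62 × 0.565 = 199.7953.
After the 69% decrease: 199.7953 × 0.31 = 61.936543.
12.3% increase: 61.936543 × 1.123 = 69.554737789 ≈ 69.55.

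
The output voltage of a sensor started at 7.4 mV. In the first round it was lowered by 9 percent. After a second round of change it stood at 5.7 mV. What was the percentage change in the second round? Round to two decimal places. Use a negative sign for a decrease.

-15.35%

After the first round: 7.4 × 0.91 = 6.734.
Second-round multiplier: 5.7 ÷ 6.734 ≈ 0.846451.
That is a change of -15.35%.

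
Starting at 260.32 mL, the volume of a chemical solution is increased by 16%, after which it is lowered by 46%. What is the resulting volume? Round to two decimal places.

163.06 mL

Each change multiplies by a factor: 1.16 × 0.54 = 0.6264.
260.32 × 0.6264 = 163.064448 ≈ 163.06.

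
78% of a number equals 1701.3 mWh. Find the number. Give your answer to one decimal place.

2181.2 mWh

1701.3 mWh ÷ 0.78 ≈ 2181.2 mWh.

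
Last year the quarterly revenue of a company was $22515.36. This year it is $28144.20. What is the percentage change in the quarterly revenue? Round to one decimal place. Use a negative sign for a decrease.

Change: $28144.20 − $22515.36 = $5628.84.
Relative to the original: $5628.84 ÷ $22515.36 = 25.0%.

25.0%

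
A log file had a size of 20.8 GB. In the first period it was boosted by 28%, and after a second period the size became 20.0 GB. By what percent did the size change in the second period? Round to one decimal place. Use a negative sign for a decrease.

-24.9%

After the first period: 20.8 × 1.28 = 26.624.
Second-period multiplier: 20.0 ÷ 26.624 ≈ 0.7512.
That is a change of -24.9%.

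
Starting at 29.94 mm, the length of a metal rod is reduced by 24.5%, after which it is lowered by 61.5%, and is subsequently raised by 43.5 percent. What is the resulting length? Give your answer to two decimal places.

Each change multiplies by a factor: 0.755 × 0.385 × 1.435 = 0.417118625.
29.94 × 0.417118625 = 12.4885316325 ≈ 12.49.

12.49 mm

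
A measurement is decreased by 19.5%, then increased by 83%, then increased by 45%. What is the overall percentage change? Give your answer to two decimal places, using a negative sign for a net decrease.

A 19.5% decrease multiplies by 0.805.
Then an 83% increase: 0.805 × 1.83 = 1.47315.
Then a 45% increase: 1.47315 × 1.45 = 2.1360675.
Overall factor 2.1360675, i.e. 113.61%.

113.61%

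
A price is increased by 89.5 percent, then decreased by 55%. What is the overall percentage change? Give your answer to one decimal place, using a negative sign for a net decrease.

The combined multiplier is 1.895 × 0.45 = 0.85275.
That corresponds to a decrease of 14.7%.

-14.7%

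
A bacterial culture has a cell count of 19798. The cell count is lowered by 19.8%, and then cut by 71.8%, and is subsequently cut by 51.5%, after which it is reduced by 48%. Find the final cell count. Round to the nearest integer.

Each change multiplies by a factor: 0.802 × 0.282 × 0.485 × 0.52 = 0.0570385608.
19798 × 0.0570385608 = 1129.2494267184 ≈ 1129.

1129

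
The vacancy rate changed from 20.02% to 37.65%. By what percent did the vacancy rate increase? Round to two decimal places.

88.06%

The change is 37.65 − 20.02 = 17.63 percentage points.
Relative to the original 20.02%, that is 17.63 ÷ 20.02 ≈ 88.06%.
So the vacancy rate rose by 88.06%.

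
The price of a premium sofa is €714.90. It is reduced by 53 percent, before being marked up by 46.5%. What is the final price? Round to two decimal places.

53% decrease: €714.90 × 0.47 = €336.003.
Apply the 46.5% increase: €336.003 × 1.465 = €492.244395 ≈ €492.24.

€492.24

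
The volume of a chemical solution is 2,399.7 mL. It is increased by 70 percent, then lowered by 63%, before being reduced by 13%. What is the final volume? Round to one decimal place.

1,313.2 mL

After the 70% increase: 2,399.7 × 1.7 = 4079.49.
After the 63% decrease: 4079.49 × 0.37 = 1509.4113.
Apply the 13% decrease: 1509.4113 × 0.87 = 1313.187831 ≈ 1,313.2.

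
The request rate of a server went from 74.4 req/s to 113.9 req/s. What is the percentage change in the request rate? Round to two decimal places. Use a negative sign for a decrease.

53.09%

Change: 113.9 − 74.4 = 39.5.
Relative to the original: 39.5 ÷ 74.4 ≈ 53.09%.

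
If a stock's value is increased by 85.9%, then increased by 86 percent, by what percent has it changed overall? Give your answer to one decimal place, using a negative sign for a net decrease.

245.8%

The combined multiplier is 1.859 × 1.86 = 3.45774.
That corresponds to an increase of 245.8%.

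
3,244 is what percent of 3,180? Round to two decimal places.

102.01%

3,244 ÷ 3,180 ≈ 102.01%.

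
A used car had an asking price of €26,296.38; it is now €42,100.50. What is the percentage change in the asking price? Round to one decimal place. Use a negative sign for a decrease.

Change: €42,100.50 − €26,296.38 = €15,804.12.
Relative to the original: €15,804.12 ÷ €26,296.38 ≈ 60.1%.

60.1%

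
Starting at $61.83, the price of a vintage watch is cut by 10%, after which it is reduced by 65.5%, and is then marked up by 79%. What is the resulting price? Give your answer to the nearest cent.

$34.36

Each change multiplies by a factor: 0.9 × 0.345 × 1.79 = 0.555795.
$61.83 × 0.555795 = $34.36480485 ≈ $34.36.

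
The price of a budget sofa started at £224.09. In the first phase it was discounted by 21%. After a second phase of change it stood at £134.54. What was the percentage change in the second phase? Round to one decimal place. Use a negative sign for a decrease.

After the first phase: £224.09 × 0.79 = £177.0311.
Second-phase multiplier: £134.54 ÷ £177.0311 ≈ 0.75998.
That is a change of -24.0%.

-24.0%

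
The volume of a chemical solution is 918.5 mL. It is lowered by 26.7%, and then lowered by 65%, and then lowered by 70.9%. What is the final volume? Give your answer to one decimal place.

After the 26.7% decrease: 918.5 × 0.733 = 673.2605.
After the 65% decrease: 673.2605 × 0.35 = 235.641175.
70.9% decrease: 235.641175 × 0.291 = 68.571581925 ≈ 68.6.

68.6 mL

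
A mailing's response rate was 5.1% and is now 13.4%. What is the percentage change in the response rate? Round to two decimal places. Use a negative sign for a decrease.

The change is 13.4 − 5.1 = 8.3 percentage points.
Relative to the original 5.1%, that is 8.3 ÷ 5.1 ≈ 162.75%.

162.75%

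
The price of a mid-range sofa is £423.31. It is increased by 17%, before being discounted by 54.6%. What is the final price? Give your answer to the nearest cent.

£224.85

Each change multiplies by a factor: 1.17 × 0.454 = 0.53118.
£423.31 × 0.53118 = £224.8538058 ≈ £224.85.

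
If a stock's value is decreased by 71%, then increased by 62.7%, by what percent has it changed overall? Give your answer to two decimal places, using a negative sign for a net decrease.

-52.82%

A 71% decrease multiplies by 0.29.
Then a 62.7% increase: 0.29 × 1.627 = 0.47183.
Overall factor 0.47183, i.e. -52.82%.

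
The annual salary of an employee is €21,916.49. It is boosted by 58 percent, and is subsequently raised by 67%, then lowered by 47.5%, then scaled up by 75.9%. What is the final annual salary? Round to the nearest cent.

€53,403.50

Each change multiplies by a factor: 1.58 × 1.67 × 0.525 × 1.759 = 2.436681135.
€21,916.49 × 2.436681135 = €53403.49772841615 ≈ €53,403.50.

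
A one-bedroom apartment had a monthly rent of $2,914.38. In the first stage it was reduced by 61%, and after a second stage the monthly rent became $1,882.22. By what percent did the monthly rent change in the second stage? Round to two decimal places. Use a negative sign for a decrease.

65.60%

After the first stage: $2,914.38 × 0.39 = $1136.6082.
Second-stage multiplier: $1,882.22 ÷ $1136.6082 ≈ 1.655997.
That is a change of 65.60%.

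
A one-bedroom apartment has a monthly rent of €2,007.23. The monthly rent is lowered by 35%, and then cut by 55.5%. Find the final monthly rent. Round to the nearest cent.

Each change multiplies by a factor: 0.65 × 0.445 = 0.28925.
€2,007.23 × 0.28925 = €580.5912775 ≈ €580.59.

€580.59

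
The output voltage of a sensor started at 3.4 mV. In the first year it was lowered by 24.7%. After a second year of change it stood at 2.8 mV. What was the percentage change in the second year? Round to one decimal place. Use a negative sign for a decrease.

After the first year: 3.4 × 0.753 = 2.5602.
Second-year multiplier: 2.8 ÷ 2.5602 ≈ 1.09366.
That is a change of 9.4%.

9.4%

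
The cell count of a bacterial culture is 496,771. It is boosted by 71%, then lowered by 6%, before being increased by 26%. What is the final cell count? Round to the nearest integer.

Each change multiplies by a factor: 1.71 × 0.94 × 1.26 = 2.025324.
496,771 × 2.025324 = 1006122.228804 ≈ 1,006,122.

1,006,122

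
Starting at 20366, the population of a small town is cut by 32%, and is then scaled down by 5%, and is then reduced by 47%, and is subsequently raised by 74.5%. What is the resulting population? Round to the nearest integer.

After the 32% decrease: 20366 × 0.68 = 13848.88.
Apply the 5% decrease: 13848.88 × 0.95 = 13156.436.
After the 47% decrease: 13156.436 × 0.53 = 6972.91108.
74.5% increase: 6972.91108 × 1.745 = 12167.7298346 ≈ 12168.

12168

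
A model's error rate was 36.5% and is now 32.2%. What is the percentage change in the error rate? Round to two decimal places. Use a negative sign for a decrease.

The change is 32.2 − 36.5 = -4.3 percentage points.
Relative to the original 36.5%, that is -4.3 ÷ 36.5 ≈ -11.78%.

-11.78%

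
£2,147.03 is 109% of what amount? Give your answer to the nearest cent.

£2,147.03 ÷ 1.09 ≈ £1,969.75.

£1,969.75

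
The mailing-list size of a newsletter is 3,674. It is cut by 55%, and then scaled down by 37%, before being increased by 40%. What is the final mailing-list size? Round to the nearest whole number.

After the 55% decrease: 3,674 × 0.45 = 1653.3.
After the 37% decrease: 1653.3 × 0.63 = 1041.579.
Apply the 40% increase: 1041.579 × 1.4 = 1458.2106 ≈ 1,458.

1,458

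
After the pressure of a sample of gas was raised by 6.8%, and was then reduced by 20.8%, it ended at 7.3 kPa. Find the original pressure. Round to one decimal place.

8.6 kPa

The overall multiplier applied was 1.068 × 0.792 = 0.845856.
So the original pressure was 7.3 ÷ 0.845856 ≈ 8.6 kPa.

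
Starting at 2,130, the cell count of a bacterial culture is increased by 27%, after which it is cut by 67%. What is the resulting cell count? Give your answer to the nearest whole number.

893

Each change multiplies by a factor: 1.27 × 0.33 = 0.4191.
2,130 × 0.4191 = 892.683 ≈ 893.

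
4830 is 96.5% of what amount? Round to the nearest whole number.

5005

4830 ÷ 0.965 ≈ 5005.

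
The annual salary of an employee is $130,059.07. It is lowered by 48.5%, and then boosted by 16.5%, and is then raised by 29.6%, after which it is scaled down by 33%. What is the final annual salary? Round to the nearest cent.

Each change multiplies by a factor: 0.515 × 1.165 × 1.296 × 0.67 = 0.520970292.
$130,059.07 × 0.520970292 = $67756.91167514844 ≈ $67,756.91.

$67,756.91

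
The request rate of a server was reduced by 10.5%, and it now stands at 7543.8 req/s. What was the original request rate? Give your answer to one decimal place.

The overall multiplier applied was 0.895.
So the original request rate was 7543.8 ÷ 0.895 ≈ 8428.8 req/s.

8428.8 req/s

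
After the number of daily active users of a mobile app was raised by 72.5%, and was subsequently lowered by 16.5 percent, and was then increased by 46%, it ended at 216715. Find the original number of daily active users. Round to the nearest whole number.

Undoing the 46% increase: 216715 ÷ 1.46 ≈ 148434.931507.
Undoing the 16.5% decrease: 148434.931507 ÷ 0.835 ≈ 177766.385038.
Undoing the 72.5% increase: 177766.385038 ÷ 1.725 ≈ 103053.

103053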